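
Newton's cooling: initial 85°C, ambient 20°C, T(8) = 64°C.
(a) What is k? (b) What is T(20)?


Newton's law: T(t) = T_a + (T₀ - T_a)e^(-kt).
(a) Use T(8) = 64: (64 - 20)/(85 - 20) = e^(-k·8), so k = -ln(0.677)/8 ≈ 0.0488.
(b) Apply k to t = 20: T(20) = 20 + (65)e^(-0.975) ≈ 44.5°C.


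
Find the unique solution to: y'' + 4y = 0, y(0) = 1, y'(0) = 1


Characteristic roots of r² + 4 = 0 are ±2i, so y = C₁cos(2x) + C₂sin(2x).
Apply y(0) = 1: C₁ = 1. Differentiate and apply y'(0) = 1: 2·C₂ = 1, so C₂ = 1/2.
Particular solution: y = cos(2x) + (1/2)sin(2x).


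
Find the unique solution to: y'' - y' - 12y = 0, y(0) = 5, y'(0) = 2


Characteristic roots of r² - r - 12 = 0 are 4, -3.
General solution y = c₁ e^(4x) + c₂ e^(-3x).
Apply y(0) = 5: c₁ + c₂ = 5. Apply y'(0) = 2: 4 c₁ - 3 c₂ = 2.
Solve: c₁ = 17/7, c₂ = 18/7.
Particular solution: y = (17/7)e^(4x) + (18/7)e^(-3x).


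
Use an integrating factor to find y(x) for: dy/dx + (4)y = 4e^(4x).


P(x) = 4 ⇒ μ = e^(4x).
(μ y)' = 4e^(8x) ⇒ μ y = (4/8)e^(8x) + C.
Divide by μ: y = (1/2)e^(4x) + Ce^(-4x).


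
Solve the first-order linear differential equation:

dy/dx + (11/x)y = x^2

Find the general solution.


P(x) = 11/x ⇒ μ = x^11.
(x^11 y)' = x^13 ⇒ x^11 y = x^14/(14) + C.
Solve for y: y = (1/14)x^3 + C/x^11.


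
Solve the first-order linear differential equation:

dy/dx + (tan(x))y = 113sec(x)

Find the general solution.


P(x) = tan(x) ⇒ μ = e^(∫tan(x)dx) = sec(x).
(sec(x) y)' = 113sec²(x) ⇒ sec(x) y = 113tan(x) + C.
Multiply by cos(x): y = 113sin(x) + C·cos(x).


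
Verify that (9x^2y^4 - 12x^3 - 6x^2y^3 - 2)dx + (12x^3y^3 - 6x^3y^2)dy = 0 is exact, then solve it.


Check exactness: ∂M/∂y = 36x^2y^3 - 18x^2y^2 and ∂N/∂x = 36x^2y^3 - 18x^2y^2; equal, so the equation is exact.
Integrate M with respect to x (treating y as constant): ∫M dx = 3x^3y^4 - 3x^4 - 2x^3y^3 - 2x + h(y).
Differentiate w.r.t. y and set equal to N: all terms match, so h'(y) = 0 and h is a constant absorbed into C.
General solution: 3x^3y^4 - 3x^4 - 2x^3y^3 - 2x = C.


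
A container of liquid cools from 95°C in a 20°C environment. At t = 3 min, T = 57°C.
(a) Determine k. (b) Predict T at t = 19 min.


Newton's law: T(t) = T_a + (T₀ - T_a)e^(-kt).
(a) Use T(3) = 57: (57 - 20)/(95 - 20) = e^(-k·3), so k = -ln(0.493)/3 ≈ 0.2355.
(b) Apply k to t = 19: T(19) = 20 + (75)e^(-4.475) ≈ 20.9°C.


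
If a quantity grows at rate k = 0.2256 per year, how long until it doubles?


Exponential growth: P(t) = P₀ e^(0.2256t). Set P(t)/P₀ = 2: e^(0.2256t) = 2.
Solve: t = ln(2)/0.2256 ≈ 3.07 years.


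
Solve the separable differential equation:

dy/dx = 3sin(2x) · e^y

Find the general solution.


Separate: e^(-y) dy = 3sin(2x) dx.
Integrate: -e^(-y) = -(3/2)cos(2x) + C₀.
Rearrange: e^(-y) = (3/2)cos(2x) + C.


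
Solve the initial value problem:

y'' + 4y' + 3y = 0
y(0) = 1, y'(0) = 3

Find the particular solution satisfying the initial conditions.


Characteristic roots of r² + 4r + 3 = 0 are -1, -3.
General solution y = c₁ e^(-x) + c₂ e^(-3x).
Apply y(0) = 1: c₁ + c₂ = 1. Apply y'(0) = 3: -1 c₁ - 3 c₂ = 3.
Solve: c₁ = 3, c₂ = -2.
Particular solution: y = 3e^(-x) - 2e^(-3x).


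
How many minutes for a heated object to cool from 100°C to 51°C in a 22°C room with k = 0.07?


From T(t) = T_a + (T₀ - T_a)e^(-kt), set T(t) = 51:
(51 - 22) / (100 - 22) = e^(-0.07t), so t = -ln(0.372)/0.07 ≈ 14.1 minutes.


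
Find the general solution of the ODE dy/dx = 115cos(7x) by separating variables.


g(y) = 1, so integrate directly: y = ∫ 115cos(7x) dx = (115/7)sin(7x) + C.


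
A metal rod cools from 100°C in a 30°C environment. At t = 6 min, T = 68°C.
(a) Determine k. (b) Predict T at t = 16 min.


Newton's law: T(t) = T_a + (T₀ - T_a)e^(-kt).
(a) Use T(6) = 68: (68 - 30)/(100 - 30) = e^(-k·6), so k = -ln(0.543)/6 ≈ 0.1018.
(b) Apply k to t = 16: T(16) = 30 + (70)e^(-1.629) ≈ 43.7°C.


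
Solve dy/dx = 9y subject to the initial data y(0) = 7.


General solution of y' = 9y is y = Ce^(9x).
Apply y(0) = 7: C = 7.
Particular solution: y = 7e^(9x).


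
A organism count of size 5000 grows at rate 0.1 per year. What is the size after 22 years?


The ODE dP/dt = 0.1P has solution P(t) = P(0)e^(0.1t).
Substitute P(0) = 5000 and t = 22: P(22) = 5000 e^(2.20) ≈ 45125.


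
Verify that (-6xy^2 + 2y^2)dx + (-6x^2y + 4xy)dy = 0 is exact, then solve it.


Check exactness: ∂M/∂y = -12xy + 4y and ∂N/∂x = -12xy + 4y; equal, so the equation is exact.
Integrate M with respect to x (treating y as constant): ∫M dx = -3x^2y^2 + 2xy^2 + h(y).
Differentiate w.r.t. y and set equal to N: all terms match, so h'(y) = 0 and h is a constant absorbed into C.
General solution: -3x^2y^2 + 2xy^2 = C.


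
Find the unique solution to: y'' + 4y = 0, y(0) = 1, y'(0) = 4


Characteristic roots of r² + 4 = 0 are ±2i, so y = C₁cos(2x) + C₂sin(2x).
Apply y(0) = 1: C₁ = 1. Differentiate and apply y'(0) = 4: 2·C₂ = 4, so C₂ = 2.
Particular solution: y = cos(2x) + 2sin(2x).


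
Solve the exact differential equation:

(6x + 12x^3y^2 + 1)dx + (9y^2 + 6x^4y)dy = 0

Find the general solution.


Check exactness: ∂M/∂y = 24x^3y and ∂N/∂x = 24x^3y; equal, so the equation is exact.
Integrate M with respect to x (treating y as constant): ∫M dx = 3x^2 + 3x^4y^2 + x + h(y).
Differentiate w.r.t. y and set equal to N: the x-dependent terms already match, leaving h'(y) = 9y^2. Integrate: h(y) = 3y^3.
So F(x,y) = 3y^3 + 3x^2 + 3x^4y^2 + x.
General solution: 3y^3 + 3x^2 + 3x^4y^2 + x = C.


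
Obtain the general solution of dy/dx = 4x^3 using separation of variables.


Integrate both sides with respect to x: y = ∫ 4x^3 dx = x^4 + C.


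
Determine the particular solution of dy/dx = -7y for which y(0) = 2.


General solution of y' = -7y is y = Ce^(-7x).
Apply y(0) = 2: C = 2.
Particular solution: y = 2e^(-7x).


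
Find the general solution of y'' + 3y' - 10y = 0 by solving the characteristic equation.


Characteristic equation: r² + 3r - 10 = 0.
Factor: (r + 5)(r - 2) = 0 ⇒ r = -5, 2 (distinct real).
General solution: y = C₁e^(-5x) + C₂e^(2x).


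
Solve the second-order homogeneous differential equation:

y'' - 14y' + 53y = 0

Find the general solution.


Characteristic equation: r² - 14r + 53 = 0.
Discriminant is negative; roots r = 7 ± 2i (complex conjugate pair).
General solution uses e^(α x)(C₁ cos(β x) + C₂ sin(β x)): y = e^(7x)(C₁cos(2x) + C₂sin(2x)).


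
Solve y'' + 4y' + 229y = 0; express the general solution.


Characteristic equation: r² + 4r + 229 = 0.
Discriminant is negative; roots r = -2 ± 15i (complex conjugate pair).
General solution uses e^(α x)(C₁ cos(β x) + C₂ sin(β x)): y = e^(-2x)(C₁cos(15x) + C₂sin(15x)).


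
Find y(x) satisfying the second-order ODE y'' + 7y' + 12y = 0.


Characteristic equation: r² + 7r + 12 = 0.
Factor: (r + 3)(r + 4) = 0 ⇒ r = -3, -4 (distinct real).
General solution: y = C₁e^(-3x) + C₂e^(-4x).


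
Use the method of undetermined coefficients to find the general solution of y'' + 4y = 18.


Homogeneous part: r² + 4 = 0 ⇒ r = ±2i, so y_h = C₁cos(2x) + C₂sin(2x).
Try constant y_p = A; plug in: 4A = 18 ⇒ A = 9/2.
General solution: y = C₁cos(2x) + C₂sin(2x) + 9/2.


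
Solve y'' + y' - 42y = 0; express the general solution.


Characteristic equation: r² + r - 42 = 0.
Factor: (r - 6)(r + 7) = 0 ⇒ r = 6, -7 (distinct real).
General solution: y = C₁e^(6x) + C₂e^(-7x).


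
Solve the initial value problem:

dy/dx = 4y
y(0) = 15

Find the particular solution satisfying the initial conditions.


General solution of y' = 4y is y = Ce^(4x).
Apply y(0) = 15: C = 15.
Particular solution: y = 15e^(4x).


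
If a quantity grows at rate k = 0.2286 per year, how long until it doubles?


Exponential growth: P(t) = P₀ e^(0.2286t). Set P(t)/P₀ = 2: e^(0.2286t) = 2.
Solve: t = ln(2)/0.2286 ≈ 3.03 years.


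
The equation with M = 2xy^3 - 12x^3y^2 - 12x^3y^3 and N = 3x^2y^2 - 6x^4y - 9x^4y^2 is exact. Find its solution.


Check exactness: ∂M/∂y = 6xy^2 - 24x^3y - 36x^3y^2 and ∂N/∂x = 6xy^2 - 24x^3y - 36x^3y^2; equal, so the equation is exact.
Integrate M with respect to x (treating y as constant): ∫M dx = x^2y^3 - 3x^4y^2 - 3x^4y^3 + h(y).
Differentiate w.r.t. y and set equal to N: all terms match, so h'(y) = 0 and h is a constant absorbed into C.
General solution: x^2y^3 - 3x^4y^2 - 3x^4y^3 = C.


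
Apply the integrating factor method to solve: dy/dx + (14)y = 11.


P(x) = 14, Q(x) = 11; integrating factor μ = e^(14x).
(μ y)' = 11e^(14x) ⇒ μ y = (11/14)e^(14x) + C.
Divide by μ: y = 11/14 + Ce^(-14x).


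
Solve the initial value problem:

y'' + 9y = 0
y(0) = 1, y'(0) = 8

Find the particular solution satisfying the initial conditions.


Characteristic roots of r² + 9 = 0 are ±3i, so y = C₁cos(3x) + C₂sin(3x).
Apply y(0) = 1: C₁ = 1. Differentiate and apply y'(0) = 8: 3·C₂ = 8, so C₂ = 8/3.
Particular solution: y = cos(3x) + (8/3)sin(3x).


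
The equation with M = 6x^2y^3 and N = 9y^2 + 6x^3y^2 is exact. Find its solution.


Check exactness: ∂M/∂y = 18x^2y^2 and ∂N/∂x = 18x^2y^2; equal, so the equation is exact.
Integrate M with respect to x (treating y as constant): ∫M dx = 2x^3y^3 + h(y).
Differentiate w.r.t. y and set equal to N: the x-dependent terms already match, leaving h'(y) = 9y^2. Integrate: h(y) = 3y^3.
So F(x,y) = 3y^3 + 2x^3y^3.
General solution: 3y^3 + 2x^3y^3 = C.


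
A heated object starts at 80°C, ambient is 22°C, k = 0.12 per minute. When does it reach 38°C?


From T(t) = T_a + (T₀ - T_a)e^(-kt), set T(t) = 38:
(38 - 22) / (80 - 22) = e^(-0.12t), so t = -ln(0.276)/0.12 ≈ 10.7 minutes.


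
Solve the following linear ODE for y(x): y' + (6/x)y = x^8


P(x) = 6/x ⇒ μ = x^6.
(x^6 y)' = x^6·x^8 = x^14.
Integrate: x^6 y = x^15/(15) + C.
Solve for y: y = (1/15)x^9 + C/x^6.


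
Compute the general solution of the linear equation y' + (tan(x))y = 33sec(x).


P(x) = tan(x) ⇒ μ = e^(∫tan(x)dx) = sec(x).
(sec(x) y)' = 33sec²(x) ⇒ sec(x) y = 33tan(x) + C.
Multiply by cos(x): y = 33sin(x) + C·cos(x).


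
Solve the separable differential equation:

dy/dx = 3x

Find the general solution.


Integrate both sides with respect to x: y = ∫ 3x dx = (3/2)x^2 + C.


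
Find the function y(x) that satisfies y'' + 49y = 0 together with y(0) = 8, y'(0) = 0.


Characteristic roots of r² + 49 = 0 are ±7i, so y = C₁cos(7x) + C₂sin(7x).
Apply y(0) = 8: C₁ = 8. Differentiate and apply y'(0) = 0: 7·C₂ = 0, so C₂ = 0.
Particular solution: y = 8cos(7x).


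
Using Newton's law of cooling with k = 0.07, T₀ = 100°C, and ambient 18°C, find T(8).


Newton's law: dT/dt = -k(T - T_a) has solution T(t) = T_a + (T₀ - T_a)e^(-kt).
Plug in T_a = 18, T₀ = 100, k = 0.07, t = 8: T(8) = 18 + (82)e^(-0.56) ≈ 64.8°C.


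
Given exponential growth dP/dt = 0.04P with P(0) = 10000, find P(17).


The ODE dP/dt = 0.04P has solution P(t) = P(0)e^(0.04t).
Substitute P(0) = 10000 and t = 17: P(17) = 10000 e^(0.68) ≈ 19739.


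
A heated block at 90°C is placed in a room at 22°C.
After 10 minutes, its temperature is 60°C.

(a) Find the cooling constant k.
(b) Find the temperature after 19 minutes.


Newton's law: T(t) = T_a + (T₀ - T_a)e^(-kt).
(a) Use T(10) = 60: (60 - 22)/(90 - 22) = e^(-k·10), so k = -ln(0.559)/10 ≈ 0.0582.
(b) Apply k to t = 19: T(19) = 22 + (68)e^(-1.106) ≈ 44.5°C.


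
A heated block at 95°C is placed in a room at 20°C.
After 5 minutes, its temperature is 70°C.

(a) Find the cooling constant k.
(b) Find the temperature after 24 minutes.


Newton's law: T(t) = T_a + (T₀ - T_a)e^(-kt).
(a) Use T(5) = 70: (70 - 20)/(95 - 20) = e^(-k·5), so k = -ln(0.667)/5 ≈ 0.0811.
(b) Apply k to t = 24: T(24) = 20 + (75)e^(-1.946) ≈ 30.7°C.


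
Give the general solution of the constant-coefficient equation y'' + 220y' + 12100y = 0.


Characteristic equation: r² + 220r + 12100 = 0, i.e. (r + 110)² = 0.
Repeated root r = -110; include an x factor for the second linearly independent solution.
General solution: y = (C₁ + C₂x)e^(-110x).


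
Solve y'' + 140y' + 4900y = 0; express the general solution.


Characteristic equation: r² + 140r + 4900 = 0, i.e. (r + 70)² = 0.
Repeated root r = -70; include an x factor for the second linearly independent solution.
General solution: y = (C₁ + C₂x)e^(-70x).


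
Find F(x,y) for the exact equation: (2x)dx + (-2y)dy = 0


Check exactness: ∂M/∂y = 0 and ∂N/∂x = 0; equal, so the equation is exact.
Integrate M with respect to x (treating y as constant): ∫M dx = x^2 + h(y).
Differentiate w.r.t. y and set equal to N: the x-dependent terms already match, leaving h'(y) = -2y. Integrate: h(y) = -y^2.
So F(x,y) = x^2 - y^2.
General solution: x^2 - y^2 = C.


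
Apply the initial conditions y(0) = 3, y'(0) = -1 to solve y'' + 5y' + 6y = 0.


Characteristic roots of r² + 5r + 6 = 0 are -2, -3.
General solution y = c₁ e^(-2x) + c₂ e^(-3x).
Apply y(0) = 3: c₁ + c₂ = 3. Apply y'(0) = -1: -2 c₁ - 3 c₂ = -1.
Solve: c₁ = 8, c₂ = -5.
Particular solution: y = 8e^(-2x) - 5e^(-3x).


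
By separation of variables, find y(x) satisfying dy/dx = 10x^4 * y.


Separate variables: dy/y = 10x^4 dx.
Integrate: ln|y| = 2x^5 + C₀.
Exponentiate: y = Ce^(2x^5).


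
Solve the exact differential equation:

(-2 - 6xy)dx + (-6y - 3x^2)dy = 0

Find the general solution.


Check exactness: ∂M/∂y = -6x and ∂N/∂x = -6x; equal, so the equation is exact.
Integrate M with respect to x (treating y as constant): ∫M dx = -2x - 3x^2y + h(y).
Differentiate w.r.t. y and set equal to N: the x-dependent terms already match, leaving h'(y) = -6y. Integrate: h(y) = -3y^2.
So F(x,y) = -3y^2 - 2x - 3x^2y.
General solution: -3y^2 - 2x - 3x^2y = C.


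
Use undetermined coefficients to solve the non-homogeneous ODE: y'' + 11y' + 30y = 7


Characteristic roots of r² + 11r + 30 = 0 are -5, -6.
y_h = C₁e^(-5x) + C₂e^(-6x).
Constant forcing; try y_p = A. Then 30A = 7 ⇒ A = 7/30.
General solution: y = C₁e^(-5x) + C₂e^(-6x) + 7/30.


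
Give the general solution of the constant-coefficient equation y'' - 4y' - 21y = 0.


Characteristic equation: r² - 4r - 21 = 0.
Factor: (r - 7)(r + 3) = 0 ⇒ r = 7, -3 (distinct real).
General solution: y = C₁e^(7x) + C₂e^(-3x).


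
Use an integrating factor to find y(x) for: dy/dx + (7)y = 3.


P(x) = 7, Q(x) = 3; integrating factor μ = e^(7x).
(μ y)' = 3e^(7x) ⇒ μ y = (3/7)e^(7x) + C.
Divide by μ: y = 3/7 + Ce^(-7x).


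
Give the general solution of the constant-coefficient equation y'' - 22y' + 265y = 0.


Characteristic equation: r² - 22r + 265 = 0.
Discriminant is negative; roots r = 11 ± 12i (complex conjugate pair).
General solution uses e^(α x)(C₁ cos(β x) + C₂ sin(β x)): y = e^(11x)(C₁cos(12x) + C₂sin(12x)).


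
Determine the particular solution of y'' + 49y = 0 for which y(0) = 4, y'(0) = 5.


Characteristic roots of r² + 49 = 0 are ±7i, so y = C₁cos(7x) + C₂sin(7x).
Apply y(0) = 4: C₁ = 4. Differentiate and apply y'(0) = 5: 7·C₂ = 5, so C₂ = 5/7.
Particular solution: y = 4cos(7x) + (5/7)sin(7x).


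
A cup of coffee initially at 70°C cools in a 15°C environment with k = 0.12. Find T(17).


Newton's law: dT/dt = -k(T - T_a) has solution T(t) = T_a + (T₀ - T_a)e^(-kt).
Plug in T_a = 15, T₀ = 70, k = 0.12, t = 17: T(17) = 15 + (55)e^(-2.04) ≈ 22.2°C.


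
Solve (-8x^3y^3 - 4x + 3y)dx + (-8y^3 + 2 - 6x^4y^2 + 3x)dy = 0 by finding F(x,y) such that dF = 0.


Check exactness: ∂M/∂y = -24x^3y^2 + 3 and ∂N/∂x = -24x^3y^2 + 3; equal, so the equation is exact.
Integrate M with respect to x (treating y as constant): ∫M dx = -2x^4y^3 - 2x^2 + 3xy + h(y).
Differentiate w.r.t. y and set equal to N: the x-dependent terms already match, leaving h'(y) = -8y^3 + 2. Integrate: h(y) = -2y^4 + 2y.
So F(x,y) = -2y^4 + 2y - 2x^4y^3 - 2x^2 + 3xy.
General solution: -2y^4 + 2y - 2x^4y^3 - 2x^2 + 3xy = C.


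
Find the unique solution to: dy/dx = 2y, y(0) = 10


General solution of y' = 2y is y = Ce^(2x).
Apply y(0) = 10: C = 10.
Particular solution: y = 10e^(2x).


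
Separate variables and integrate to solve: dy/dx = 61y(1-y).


Separate: dy/[y(1-y)] = 61 dx.
Partial fractions: 1/[y(1-y)] = 1/y + 1/(1-y).
Integrate: ln|y/(1-y)| = 61x + C₀.
Solve for y: y = 1/(1 + Ce^(-61x)).


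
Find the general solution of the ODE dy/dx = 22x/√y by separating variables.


Separate: √y dy = 22x dx.
Integrate: (2/3)y^(3/2) = 11x² + C.


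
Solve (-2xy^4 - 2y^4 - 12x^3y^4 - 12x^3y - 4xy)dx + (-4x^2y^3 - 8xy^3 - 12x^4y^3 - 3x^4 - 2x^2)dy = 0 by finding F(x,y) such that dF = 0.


Check exactness: ∂M/∂y = -8xy^3 - 8y^3 - 48x^3y^3 - 12x^3 - 4x and ∂N/∂x = -8xy^3 - 8y^3 - 48x^3y^3 - 12x^3 - 4x; equal, so the equation is exact.
Integrate M with respect to x (treating y as constant): ∫M dx = -x^2y^4 - 2xy^4 - 3x^4y^4 - 3x^4y - 2x^2y + h(y).
Differentiate w.r.t. y and set equal to N: all terms match, so h'(y) = 0 and h is a constant absorbed into C.
General solution: -x^2y^4 - 2xy^4 - 3x^4y^4 - 3x^4y - 2x^2y = C.


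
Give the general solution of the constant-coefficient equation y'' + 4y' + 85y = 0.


Characteristic equation: r² + 4r + 85 = 0.
Discriminant is negative; roots r = -2 ± 9i (complex conjugate pair).
General solution uses e^(α x)(C₁ cos(β x) + C₂ sin(β x)): y = e^(-2x)(C₁cos(9x) + C₂sin(9x)).


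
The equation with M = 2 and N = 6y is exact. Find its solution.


Check exactness: ∂M/∂y = 0 and ∂N/∂x = 0; equal, so the equation is exact.
Integrate M with respect to x (treating y as constant): ∫M dx = 2x + h(y).
Differentiate w.r.t. y and set equal to N: the x-dependent terms already match, leaving h'(y) = 6y. Integrate: h(y) = 3y^2.
So F(x,y) = 2x + 3y^2.
General solution: 2x + 3y^2 = C.


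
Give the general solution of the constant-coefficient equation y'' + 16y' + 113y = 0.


Characteristic equation: r² + 16r + 113 = 0.
Discriminant is negative; roots r = -8 ± 7i (complex conjugate pair).
General solution uses e^(α x)(C₁ cos(β x) + C₂ sin(β x)): y = e^(-8x)(C₁cos(7x) + C₂sin(7x)).


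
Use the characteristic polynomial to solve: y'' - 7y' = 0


Characteristic equation: r² - 7r = 0.
Factor: (r - 7)(r - 0) = 0 ⇒ r = 7, 0 (distinct real).
General solution: y = C₁e^(7x) + C₂.


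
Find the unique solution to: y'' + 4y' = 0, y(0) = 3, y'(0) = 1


Characteristic roots of r² + 4r = 0 are 0, -4.
General solution y = c₁ + c₂ e^(-4x).
Apply y(0) = 3: c₁ + c₂ = 3. Apply y'(0) = 1: 0 c₁ - 4 c₂ = 1.
Solve: c₁ = 13/4, c₂ = -1/4.
Particular solution: y = 13/4 - (1/4)e^(-4x).


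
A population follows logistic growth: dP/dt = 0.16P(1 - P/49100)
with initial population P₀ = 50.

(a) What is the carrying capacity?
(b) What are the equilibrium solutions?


Logistic ODE dP/dt = 0.16P(1 - P/49100) has equilibria where dP/dt = 0, i.e. P = 0 or P = 49100.
The coefficient (1 - P/K) = 0 when P = K, identifying K = 49100 as the carrying capacity.
(a) K = 49100; (b) equilibria P = 0 and P = 49100.


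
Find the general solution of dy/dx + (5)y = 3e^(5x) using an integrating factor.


P(x) = 5 ⇒ μ = e^(5x).
(μ y)' = 3e^(10x) ⇒ μ y = (3/10)e^(10x) + C.
Divide by μ: y = (3/10)e^(5x) + Ce^(-5x).


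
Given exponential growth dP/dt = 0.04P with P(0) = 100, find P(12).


The ODE dP/dt = 0.04P has solution P(t) = P(0)e^(0.04t).
Substitute P(0) = 100 and t = 12: P(12) = 100 e^(0.48) ≈ 162.


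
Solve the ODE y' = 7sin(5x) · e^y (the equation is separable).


Separate: e^(-y) dy = 7sin(5x) dx.
Integrate: -e^(-y) = -(7/5)cos(5x) + C₀.
Rearrange: e^(-y) = (7/5)cos(5x) + C.


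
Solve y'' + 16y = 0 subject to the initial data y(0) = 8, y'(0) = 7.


Characteristic roots of r² + 16 = 0 are ±4i, so y = C₁cos(4x) + C₂sin(4x).
Apply y(0) = 8: C₁ = 8. Differentiate and apply y'(0) = 7: 4·C₂ = 7, so C₂ = 7/4.
Particular solution: y = 8cos(4x) + (7/4)sin(4x).


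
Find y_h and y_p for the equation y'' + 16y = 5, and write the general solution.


Homogeneous part: r² + 16 = 0 ⇒ r = ±4i, so y_h = C₁cos(4x) + C₂sin(4x).
Try constant y_p = A; plug in: 16A = 5 ⇒ A = 5/16.
General solution: y = C₁cos(4x) + C₂sin(4x) + 5/16.


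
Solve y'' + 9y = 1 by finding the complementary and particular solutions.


Homogeneous part: r² + 9 = 0 ⇒ r = ±3i, so y_h = C₁cos(3x) + C₂sin(3x).
Try constant y_p = A; plug in: 9A = 1 ⇒ A = 1/9.
General solution: y = C₁cos(3x) + C₂sin(3x) + 1/9.


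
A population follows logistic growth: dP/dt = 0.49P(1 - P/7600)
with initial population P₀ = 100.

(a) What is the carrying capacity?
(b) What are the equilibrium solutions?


Logistic ODE dP/dt = 0.49P(1 - P/7600) has equilibria where dP/dt = 0, i.e. P = 0 or P = 7600.
The coefficient (1 - P/K) = 0 when P = K, identifying K = 7600 as the carrying capacity.
(a) K = 7600; (b) equilibria P = 0 and P = 7600.


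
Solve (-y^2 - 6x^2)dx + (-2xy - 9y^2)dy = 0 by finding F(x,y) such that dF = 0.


Check exactness: ∂M/∂y = -2y and ∂N/∂x = -2y; equal, so the equation is exact.
Integrate M with respect to x (treating y as constant): ∫M dx = -xy^2 - 2x^3 + h(y).
Differentiate w.r.t. y and set equal to N: the x-dependent terms already match, leaving h'(y) = -9y^2. Integrate: h(y) = -3y^3.
So F(x,y) = -xy^2 - 3y^3 - 2x^3.
General solution: -xy^2 - 3y^3 - 2x^3 = C.


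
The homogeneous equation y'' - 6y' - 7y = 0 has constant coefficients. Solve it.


Characteristic equation: r² - 6r - 7 = 0.
Factor: (r + 1)(r - 7) = 0 ⇒ r = -1, 7 (distinct real).
General solution: y = C₁e^(-x) + C₂e^(7x).


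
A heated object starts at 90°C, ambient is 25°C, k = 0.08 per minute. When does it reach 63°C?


From T(t) = T_a + (T₀ - T_a)e^(-kt), set T(t) = 63:
(63 - 25) / (90 - 25) = e^(-0.08t), so t = -ln(0.585)/0.08 ≈ 6.7 minutes.


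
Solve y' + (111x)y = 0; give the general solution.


P(x) = 111x ⇒ μ = e^((111/2)x²).
Q(x) = 0 so μ y is constant: y = Ce^(-(111/2)x²).


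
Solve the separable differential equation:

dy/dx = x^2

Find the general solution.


Integrate both sides with respect to x: y = ∫ x^2 dx = (1/3)x^3 + C.


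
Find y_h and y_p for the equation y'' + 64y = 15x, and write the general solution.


Homogeneous: r² + 64 = 0 ⇒ r = ±8i, y_h = C₁cos(8x) + C₂sin(8x).
Polynomial forcing; try y_p = Ax + B. Then y_p'' + 64 y_p = 64(Ax + B) = 15x, so B = 0 and A = 15/64.
General solution: y = C₁cos(8x) + C₂sin(8x) + (15/64)x.


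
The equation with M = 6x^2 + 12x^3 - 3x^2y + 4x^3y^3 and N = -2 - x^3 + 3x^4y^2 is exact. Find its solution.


Check exactness: ∂M/∂y = -3x^2 + 12x^3y^2 and ∂N/∂x = -3x^2 + 12x^3y^2; equal, so the equation is exact.
Integrate M with respect to x (treating y as constant): ∫M dx = 2x^3 + 3x^4 - x^3y + x^4y^3 + h(y).
Differentiate w.r.t. y and set equal to N: the x-dependent terms already match, leaving h'(y) = -2. Integrate: h(y) = -2y.
So F(x,y) = 2x^3 - 2y + 3x^4 - x^3y + x^4y^3.
General solution: 2x^3 - 2y + 3x^4 - x^3y + x^4y^3 = C.


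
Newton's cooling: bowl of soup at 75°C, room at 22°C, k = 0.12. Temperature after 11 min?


Newton's law: dT/dt = -k(T - T_a) has solution T(t) = T_a + (T₀ - T_a)e^(-kt).
Plug in T_a = 22, T₀ = 75, k = 0.12, t = 11: T(11) = 22 + (53)e^(-1.32) ≈ 36.2°C.


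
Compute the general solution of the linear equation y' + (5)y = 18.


P(x) = 5, Q(x) = 18; integrating factor μ = e^(5x).
(μ y)' = 18e^(5x) ⇒ μ y = (18/5)e^(5x) + C.
Divide by μ: y = 18/5 + Ce^(-5x).


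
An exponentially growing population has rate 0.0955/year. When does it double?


Exponential growth: P(t) = P₀ e^(0.0955t). Set P(t)/P₀ = 2: e^(0.0955t) = 2.
Solve: t = ln(2)/0.0955 ≈ 7.26 years.


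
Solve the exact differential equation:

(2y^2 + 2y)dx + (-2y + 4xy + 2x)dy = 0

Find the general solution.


Check exactness: ∂M/∂y = 4y + 2 and ∂N/∂x = 4y + 2; equal, so the equation is exact.
Integrate M with respect to x (treating y as constant): ∫M dx = 2xy^2 + 2xy + h(y).
Differentiate w.r.t. y and set equal to N: the x-dependent terms already match, leaving h'(y) = -2y. Integrate: h(y) = -y^2.
So F(x,y) = -y^2 + 2xy^2 + 2xy.
General solution: -y^2 + 2xy^2 + 2xy = C.


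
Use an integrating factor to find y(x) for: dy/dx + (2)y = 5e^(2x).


P(x) = 2 ⇒ μ = e^(2x).
(μ y)' = 5e^(4x) ⇒ μ y = (5/4)e^(4x) + C.
Divide by μ: y = (5/4)e^(2x) + Ce^(-2x).


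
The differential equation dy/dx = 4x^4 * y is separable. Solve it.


Separate variables: dy/y = 4x^4 dx.
Integrate: ln|y| = (4/5)x^5 + C₀.
Exponentiate: y = Ce^((4/5)x^5).


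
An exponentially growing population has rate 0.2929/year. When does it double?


Exponential growth: P(t) = P₀ e^(0.2929t). Set P(t)/P₀ = 2: e^(0.2929t) = 2.
Solve: t = ln(2)/0.2929 ≈ 2.37 years.


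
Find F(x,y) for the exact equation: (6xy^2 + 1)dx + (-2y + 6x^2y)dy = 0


Check exactness: ∂M/∂y = 12xy and ∂N/∂x = 12xy; equal, so the equation is exact.
Integrate M with respect to x (treating y as constant): ∫M dx = 3x^2y^2 + x + h(y).
Differentiate w.r.t. y and set equal to N: the x-dependent terms already match, leaving h'(y) = -2y. Integrate: h(y) = -y^2.
So F(x,y) = -y^2 + 3x^2y^2 + x.
General solution: -y^2 + 3x^2y^2 + x = C.


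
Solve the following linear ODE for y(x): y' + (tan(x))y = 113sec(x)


P(x) = tan(x) ⇒ μ = e^(∫tan(x)dx) = sec(x).
(sec(x) y)' = 113sec²(x) ⇒ sec(x) y = 113tan(x) + C.
Multiply by cos(x): y = 113sin(x) + C·cos(x).


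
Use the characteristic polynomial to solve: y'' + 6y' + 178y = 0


Characteristic equation: r² + 6r + 178 = 0.
Discriminant is negative; roots r = -3 ± 13i (complex conjugate pair).
General solution uses e^(α x)(C₁ cos(β x) + C₂ sin(β x)): y = e^(-3x)(C₁cos(13x) + C₂sin(13x)).


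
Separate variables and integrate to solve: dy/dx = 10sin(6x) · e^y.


Separate: e^(-y) dy = 10sin(6x) dx.
Integrate: -e^(-y) = -(5/3)cos(6x) + C₀.
Rearrange: e^(-y) = (5/3)cos(6x) + C.


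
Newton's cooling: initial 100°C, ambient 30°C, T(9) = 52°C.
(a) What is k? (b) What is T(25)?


Newton's law: T(t) = T_a + (T₀ - T_a)e^(-kt).
(a) Use T(9) = 52: (52 - 30)/(100 - 30) = e^(-k·9), so k = -ln(0.314)/9 ≈ 0.1286.
(b) Apply k to t = 25: T(25) = 30 + (70)e^(-3.215) ≈ 32.8°C.


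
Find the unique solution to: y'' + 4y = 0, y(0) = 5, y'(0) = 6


Characteristic roots of r² + 4 = 0 are ±2i, so y = C₁cos(2x) + C₂sin(2x).
Apply y(0) = 5: C₁ = 5. Differentiate and apply y'(0) = 6: 2·C₂ = 6, so C₂ = 3.
Particular solution: y = 5cos(2x) + 3sin(2x).


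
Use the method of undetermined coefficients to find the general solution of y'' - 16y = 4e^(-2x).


Characteristic roots of r² - 16 = 0 are 4, -4.
y_h = C₁e^(4x) + C₂e^(-4x).
Forcing exponent -2 is not a characteristic root; try y_p = Ae^(-2x).
Substitute: A·(4 + (0)·-2 + (-16)) = A·-12 = 4, so A = -1/3.
General solution: y = C₁e^(4x) + C₂e^(-4x) - (1/3)e^(-2x).


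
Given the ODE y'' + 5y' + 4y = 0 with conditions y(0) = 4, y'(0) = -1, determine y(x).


Characteristic roots of r² + 5r + 4 = 0 are -4, -1.
General solution y = c₁ e^(-4x) + c₂ e^(-x).
Apply y(0) = 4: c₁ + c₂ = 4. Apply y'(0) = -1: -4 c₁ - 1 c₂ = -1.
Solve: c₁ = -1, c₂ = 5.
Particular solution: y = -e^(-4x) + 5e^(-x).


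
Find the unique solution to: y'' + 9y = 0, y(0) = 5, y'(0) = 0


Characteristic roots of r² + 9 = 0 are ±3i, so y = C₁cos(3x) + C₂sin(3x).
Apply y(0) = 5: C₁ = 5. Differentiate and apply y'(0) = 0: 3·C₂ = 0, so C₂ = 0.
Particular solution: y = 5cos(3x).


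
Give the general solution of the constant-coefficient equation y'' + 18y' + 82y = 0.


Characteristic equation: r² + 18r + 82 = 0.
Discriminant is negative; roots r = -9 ± 1i (complex conjugate pair).
General solution uses e^(α x)(C₁ cos(β x) + C₂ sin(β x)): y = e^(-9x)(C₁cos(x) + C₂sin(x)).


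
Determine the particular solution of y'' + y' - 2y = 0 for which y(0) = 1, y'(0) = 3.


Characteristic roots of r² + r - 2 = 0 are -2, 1.
General solution y = c₁ e^(-2x) + c₂ e^(x).
Apply y(0) = 1: c₁ + c₂ = 1. Apply y'(0) = 3: -2 c₁ + 1 c₂ = 3.
Solve: c₁ = -2/3, c₂ = 5/3.
Particular solution: y = -(2/3)e^(-2x) + (5/3)e^(x).


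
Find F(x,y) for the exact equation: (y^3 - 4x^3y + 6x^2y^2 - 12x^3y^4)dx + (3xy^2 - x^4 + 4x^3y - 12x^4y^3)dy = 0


Check exactness: ∂M/∂y = 3y^2 - 4x^3 + 12x^2y - 48x^3y^3 and ∂N/∂x = 3y^2 - 4x^3 + 12x^2y - 48x^3y^3; equal, so the equation is exact.
Integrate M with respect to x (treating y as constant): ∫M dx = xy^3 - x^4y + 2x^3y^2 - 3x^4y^4 + h(y).
Differentiate w.r.t. y and set equal to N: all terms match, so h'(y) = 0 and h is a constant absorbed into C.
General solution: xy^3 - x^4y + 2x^3y^2 - 3x^4y^4 = C.


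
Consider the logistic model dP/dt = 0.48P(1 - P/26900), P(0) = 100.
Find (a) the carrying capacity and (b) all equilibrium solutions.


Logistic ODE dP/dt = 0.48P(1 - P/26900) has equilibria where dP/dt = 0, i.e. P = 0 or P = 26900.
The coefficient (1 - P/K) = 0 when P = K, identifying K = 26900 as the carrying capacity.
(a) K = 26900; (b) equilibria P = 0 and P = 26900.


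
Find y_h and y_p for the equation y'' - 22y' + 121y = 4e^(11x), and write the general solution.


Characteristic polynomial (r - 11)² = 0; repeated root r = 11.
y_h = (C₁ + C₂x)e^(11x). Forcing matches the repeated root (resonance), so try y_p = Ax² e^(11x).
Substitute and solve for A: 2A = 4, so A = 2.
General solution: y = (C₁ + C₂x + 2x²)e^(11x).


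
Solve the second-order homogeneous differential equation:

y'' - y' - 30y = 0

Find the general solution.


Characteristic equation: r² - r - 30 = 0.
Factor: (r + 5)(r - 6) = 0 ⇒ r = -5, 6 (distinct real).
General solution: y = C₁e^(-5x) + C₂e^(6x).


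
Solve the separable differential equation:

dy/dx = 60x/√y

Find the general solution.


Separate: √y dy = 60x dx.
Integrate: (2/3)y^(3/2) = 30x² + C.


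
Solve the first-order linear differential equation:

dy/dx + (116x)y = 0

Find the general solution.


P(x) = 116x ⇒ μ = e^(58x²).
Q(x) = 0 so μ y is constant: y = Ce^(-58x²).


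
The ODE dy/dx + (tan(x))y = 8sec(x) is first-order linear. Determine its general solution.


P(x) = tan(x) ⇒ μ = e^(∫tan(x)dx) = sec(x).
(sec(x) y)' = 8sec²(x) ⇒ sec(x) y = 8tan(x) + C.
Multiply by cos(x): y = 8sin(x) + C·cos(x).


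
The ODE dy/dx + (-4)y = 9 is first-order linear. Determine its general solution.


P(x) = -4 ⇒ μ = e^(-4x).
(μ y)' = 9e^(-4x) ⇒ μ y = -(9/4)e^(-4x) + C.
Divide by μ: y = -9/4 + Ce^(4x).


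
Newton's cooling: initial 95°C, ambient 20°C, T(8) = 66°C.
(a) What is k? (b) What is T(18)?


Newton's law: T(t) = T_a + (T₀ - T_a)e^(-kt).
(a) Use T(8) = 66: (66 - 20)/(95 - 20) = e^(-k·8), so k = -ln(0.613)/8 ≈ 0.0611.
(b) Apply k to t = 18: T(18) = 20 + (75)e^(-1.100) ≈ 45.0°C.


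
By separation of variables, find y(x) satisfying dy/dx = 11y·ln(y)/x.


Separate: dy/[y ln(y)] = 11 dx/x.
Substitute u = ln(y): du/u = 11 dx/x.
Integrate: ln|ln(y)| = 11ln|x| + C₀, hence ln(y) = C·x^11.


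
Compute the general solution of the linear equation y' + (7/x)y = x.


P(x) = 7/x ⇒ μ = x^7.
(x^7 y)' = x^8 ⇒ x^7 y = x^9/(9) + C.
Solve for y: y = (1/9)x^2 + C/x^7.


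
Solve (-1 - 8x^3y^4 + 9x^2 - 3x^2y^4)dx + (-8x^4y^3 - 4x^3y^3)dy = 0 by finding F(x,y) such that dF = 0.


Check exactness: ∂M/∂y = -32x^3y^3 - 12x^2y^3 and ∂N/∂x = -32x^3y^3 - 12x^2y^3; equal, so the equation is exact.
Integrate M with respect to x (treating y as constant): ∫M dx = -x - 2x^4y^4 + 3x^3 - x^3y^4 + h(y).
Differentiate w.r.t. y and set equal to N: all terms match, so h'(y) = 0 and h is a constant absorbed into C.
General solution: -x - 2x^4y^4 + 3x^3 - x^3y^4 = C.


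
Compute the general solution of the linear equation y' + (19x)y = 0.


P(x) = 19x ⇒ μ = e^((19/2)x²).
Q(x) = 0 so μ y is constant: y = Ce^(-(19/2)x²).


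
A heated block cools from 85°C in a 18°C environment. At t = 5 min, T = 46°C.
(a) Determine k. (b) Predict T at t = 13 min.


Newton's law: T(t) = T_a + (T₀ - T_a)e^(-kt).
(a) Use T(5) = 46: (46 - 18)/(85 - 18) = e^(-k·5), so k = -ln(0.418)/5 ≈ 0.1745.
(b) Apply k to t = 13: T(13) = 18 + (67)e^(-2.268) ≈ 24.9°C.


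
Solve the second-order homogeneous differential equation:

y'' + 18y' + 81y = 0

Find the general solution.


Characteristic equation: r² + 18r + 81 = 0, i.e. (r + 9)² = 0.
Repeated root r = -9; include an x factor for the second linearly independent solution.
General solution: y = (C₁ + C₂x)e^(-9x).


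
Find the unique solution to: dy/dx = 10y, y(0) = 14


General solution of y' = 10y is y = Ce^(10x).
Apply y(0) = 14: C = 14.
Particular solution: y = 14e^(10x).


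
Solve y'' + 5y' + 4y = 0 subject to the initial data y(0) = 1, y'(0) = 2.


Characteristic roots of r² + 5r + 4 = 0 are -4, -1.
General solution y = c₁ e^(-4x) + c₂ e^(-x).
Apply y(0) = 1: c₁ + c₂ = 1. Apply y'(0) = 2: -4 c₁ - 1 c₂ = 2.
Solve: c₁ = -1, c₂ = 2.
Particular solution: y = -e^(-4x) + 2e^(-x).


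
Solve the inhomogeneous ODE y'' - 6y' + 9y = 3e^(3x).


Characteristic polynomial (r - 3)² = 0; repeated root r = 3.
y_h = (C₁ + C₂x)e^(3x). Forcing matches the repeated root (resonance), so try y_p = Ax² e^(3x).
Substitute and solve for A: 2A = 3, so A = 3/2.
General solution: y = (C₁ + C₂x + (3/2)x²)e^(3x).


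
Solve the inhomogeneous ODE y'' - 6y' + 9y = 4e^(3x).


Characteristic polynomial (r - 3)² = 0; repeated root r = 3.
y_h = (C₁ + C₂x)e^(3x). Forcing matches the repeated root (resonance), so try y_p = Ax² e^(3x).
Substitute and solve for A: 2A = 4, so A = 2.
General solution: y = (C₁ + C₂x + 2x²)e^(3x).


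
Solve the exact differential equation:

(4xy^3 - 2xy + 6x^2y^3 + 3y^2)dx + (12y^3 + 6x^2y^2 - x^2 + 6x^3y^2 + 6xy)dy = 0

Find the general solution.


Check exactness: ∂M/∂y = 12xy^2 - 2x + 18x^2y^2 + 6y and ∂N/∂x = 12xy^2 - 2x + 18x^2y^2 + 6y; equal, so the equation is exact.
Integrate M with respect to x (treating y as constant): ∫M dx = 2x^2y^3 - x^2y + 2x^3y^3 + 3xy^2 + h(y).
Differentiate w.r.t. y and set equal to N: the x-dependent terms already match, leaving h'(y) = 12y^3. Integrate: h(y) = 3y^4.
So F(x,y) = 3y^4 + 2x^2y^3 - x^2y + 2x^3y^3 + 3xy^2.
General solution: 3y^4 + 2x^2y^3 - x^2y + 2x^3y^3 + 3xy^2 = C.


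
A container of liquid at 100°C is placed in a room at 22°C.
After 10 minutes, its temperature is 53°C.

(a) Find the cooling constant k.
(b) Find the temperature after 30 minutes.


Newton's law: T(t) = T_a + (T₀ - T_a)e^(-kt).
(a) Use T(10) = 53: (53 - 22)/(100 - 22) = e^(-k·10), so k = -ln(0.397)/10 ≈ 0.0923.
(b) Apply k to t = 30: T(30) = 22 + (78)e^(-2.768) ≈ 26.9°C.


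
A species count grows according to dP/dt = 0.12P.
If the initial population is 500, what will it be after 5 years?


The ODE dP/dt = 0.12P has solution P(t) = P(0)e^(0.12t).
Substitute P(0) = 500 and t = 5: P(5) = 500 e^(0.60) ≈ 911.


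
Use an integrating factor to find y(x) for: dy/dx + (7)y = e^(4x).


P(x) = 7 ⇒ μ = e^(7x).
(μ y)' = e^(11x) ⇒ μ y = e^(11x)/11 + C.
Divide by μ: y = (1/11)e^(4x) + Ce^(-7x).


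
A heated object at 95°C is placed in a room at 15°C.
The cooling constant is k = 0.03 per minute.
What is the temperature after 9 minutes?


Newton's law: dT/dt = -k(T - T_a) has solution T(t) = T_a + (T₀ - T_a)e^(-kt).
Plug in T_a = 15, T₀ = 95, k = 0.03, t = 9: T(9) = 15 + (80)e^(-0.27) ≈ 76.1°C.


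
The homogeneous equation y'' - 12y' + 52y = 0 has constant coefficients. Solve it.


Characteristic equation: r² - 12r + 52 = 0.
Discriminant is negative; roots r = 6 ± 4i (complex conjugate pair).
General solution uses e^(α x)(C₁ cos(β x) + C₂ sin(β x)): y = e^(6x)(C₁cos(4x) + C₂sin(4x)).


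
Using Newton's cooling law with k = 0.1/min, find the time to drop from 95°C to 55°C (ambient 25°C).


From T(t) = T_a + (T₀ - T_a)e^(-kt), set T(t) = 55:
(55 - 25) / (95 - 25) = e^(-0.1t), so t = -ln(0.429)/0.1 ≈ 8.5 minutes.


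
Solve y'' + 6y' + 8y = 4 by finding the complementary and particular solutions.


Characteristic roots of r² + 6r + 8 = 0 are -2, -4.
y_h = C₁e^(-2x) + C₂e^(-4x).
Constant forcing; try y_p = A. Then 8A = 4 ⇒ A = 1/2.
General solution: y = C₁e^(-2x) + C₂e^(-4x) + 1/2.


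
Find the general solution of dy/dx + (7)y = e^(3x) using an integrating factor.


P(x) = 7 ⇒ μ = e^(7x).
(μ y)' = e^(10x) ⇒ μ y = e^(10x)/10 + C.
Divide by μ: y = (1/10)e^(3x) + Ce^(-7x).


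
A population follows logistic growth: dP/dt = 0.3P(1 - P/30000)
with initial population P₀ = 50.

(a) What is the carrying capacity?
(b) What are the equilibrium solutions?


Logistic ODE dP/dt = 0.3P(1 - P/30000) has equilibria where dP/dt = 0, i.e. P = 0 or P = 30000.
The coefficient (1 - P/K) = 0 when P = K, identifying K = 30000 as the carrying capacity.
(a) K = 30000; (b) equilibria P = 0 and P = 30000.


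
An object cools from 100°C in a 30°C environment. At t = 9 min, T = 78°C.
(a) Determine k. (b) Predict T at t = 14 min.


Newton's law: T(t) = T_a + (T₀ - T_a)e^(-kt).
(a) Use T(9) = 78: (78 - 30)/(100 - 30) = e^(-k·9), so k = -ln(0.686)/9 ≈ 0.0419.
(b) Apply k to t = 14: T(14) = 30 + (70)e^(-0.587) ≈ 68.9°C.


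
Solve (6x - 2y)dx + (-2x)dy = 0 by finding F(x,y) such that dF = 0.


Check exactness: ∂M/∂y = -2 and ∂N/∂x = -2; equal, so the equation is exact.
Integrate M with respect to x (treating y as constant): ∫M dx = 3x^2 - 2xy + h(y).
Differentiate w.r.t. y and set equal to N: all terms match, so h'(y) = 0 and h is a constant absorbed into C.
General solution: 3x^2 - 2xy = C.


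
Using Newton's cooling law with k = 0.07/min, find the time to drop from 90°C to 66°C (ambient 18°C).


From T(t) = T_a + (T₀ - T_a)e^(-kt), set T(t) = 66:
(66 - 18) / (90 - 18) = e^(-0.07t), so t = -ln(0.667)/0.07 ≈ 5.8 minutes.


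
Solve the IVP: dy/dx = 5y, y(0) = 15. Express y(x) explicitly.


General solution of y' = 5y is y = Ce^(5x).
Apply y(0) = 15: C = 15.
Particular solution: y = 15e^(5x).


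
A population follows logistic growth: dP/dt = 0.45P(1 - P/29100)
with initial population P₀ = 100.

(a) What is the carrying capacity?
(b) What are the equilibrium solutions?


Logistic ODE dP/dt = 0.45P(1 - P/29100) has equilibria where dP/dt = 0, i.e. P = 0 or P = 29100.
The coefficient (1 - P/K) = 0 when P = K, identifying K = 29100 as the carrying capacity.
(a) K = 29100; (b) equilibria P = 0 and P = 29100.


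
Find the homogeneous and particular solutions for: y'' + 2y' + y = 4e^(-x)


Characteristic polynomial (r + 1)² = 0; repeated root r = -1.
y_h = (C₁ + C₂x)e^(-x). Forcing matches the repeated root (resonance), so try y_p = Ax² e^(-x).
Substitute and solve for A: 2A = 4, so A = 2.
General solution: y = (C₁ + C₂x + 2x²)e^(-x).


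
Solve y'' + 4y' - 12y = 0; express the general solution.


Characteristic equation: r² + 4r - 12 = 0.
Factor: (r + 6)(r - 2) = 0 ⇒ r = -6, 2 (distinct real).
General solution: y = C₁e^(-6x) + C₂e^(2x).


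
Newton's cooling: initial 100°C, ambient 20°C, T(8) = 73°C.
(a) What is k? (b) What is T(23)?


Newton's law: T(t) = T_a + (T₀ - T_a)e^(-kt).
(a) Use T(8) = 73: (73 - 20)/(100 - 20) = e^(-k·8), so k = -ln(0.662)/8 ≈ 0.0515.
(b) Apply k to t = 23: T(23) = 20 + (80)e^(-1.184) ≈ 44.5°C.
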